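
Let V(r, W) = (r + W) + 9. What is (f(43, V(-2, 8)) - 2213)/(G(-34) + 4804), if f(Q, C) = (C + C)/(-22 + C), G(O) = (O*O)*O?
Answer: 15521/241500 ≈ 0.064269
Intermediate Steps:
G(O) = O³ (G(O) = O²*O = O³)
V(r, W) = 9 + W + r (V(r, W) = (W + r) + 9 = 9 + W + r)
f(Q, C) = 2*C/(-22 + C) (f(Q, C) = (2*C)/(-22 + C) = 2*C/(-22 + C))
(f(43, V(-2, 8)) - 2213)/(G(-34) + 4804) = (2*(9 + 8 - 2)/(-22 + (9 + 8 - 2)) - 2213)/((-34)³ + 4804) = (2*15/(-22 + 15) - 2213)/(-39304 + 4804) = (2*15/(-7) - 2213)/(-34500) = (2*15*(-⅐) - 2213)*(-1/34500) = (-30/7 - 2213)*(-1/34500) = -15521/7*(-1/34500) = 15521/241500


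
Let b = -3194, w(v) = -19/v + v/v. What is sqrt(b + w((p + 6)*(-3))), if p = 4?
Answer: I*sqrt(2873130)/30 ≈ 56.501*I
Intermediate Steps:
w(v) = 1 - 19/v (w(v) = -19/v + 1 = 1 - 19/v)
sqrt(b + w((p + 6)*(-3))) = sqrt(-3194 + (-19 + (4 + 6)*(-3))/(((4 + 6)*(-3)))) = sqrt(-3194 + (-19 + 10*(-3))/((10*(-3)))) = sqrt(-3194 + (-19 - 30)/(-30)) = sqrt(-3194 - 1/30*(-49)) = sqrt(-3194 + 49/30) = sqrt(-95771/30) = I*sqrt(2873130)/30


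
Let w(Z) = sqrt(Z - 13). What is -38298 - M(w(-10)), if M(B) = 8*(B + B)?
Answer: -38298 - 16*I*sqrt(23) ≈ -38298.0 - 76.733*I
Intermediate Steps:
w(Z) = sqrt(-13 + Z)
M(B) = 16*B (M(B) = 8*(2*B) = 16*B)
-38298 - M(w(-10)) = -38298 - 16*sqrt(-13 - 10) = -38298 - 16*sqrt(-23) = -38298 - 16*I*sqrt(23)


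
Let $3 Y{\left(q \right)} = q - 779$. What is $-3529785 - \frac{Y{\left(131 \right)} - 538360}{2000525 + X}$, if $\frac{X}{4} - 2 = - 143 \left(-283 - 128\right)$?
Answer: $- \frac{7891275052049}{2235625} \approx -3.5298 \cdot 10^{6}$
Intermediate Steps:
$Y{\left(q \right)} = - \frac{779}{3} + \frac{q}{3}$ ($Y{\left(q \right)} = \frac{q - 779}{3} = \frac{-779 + q}{3} = - \frac{779}{3} + \frac{q}{3}$)
$X = 235100$ ($X = 8 + 4 \left(- 143 \left(-283 - 128\right)\right) = 8 + 4 \left(\left(-143\right) \left(-411\right)\right) = 8 + 4 \cdot 58773 = 8 + 235092 = 235100$)
$-3529785 - \frac{Y{\left(131 \right)} - 538360}{2000525 + X} = -3529785 - \frac{\left(- \frac{779}{3} + \frac{1}{3} \cdot 131\right) - 538360}{2000525 + 235100} = -3529785 - \frac{\left(- \frac{779}{3} + \frac{131}{3}\right) - 538360}{2235625} = -3529785 - \left(-216 - 538360\right) \frac{1}{2235625} = -3529785 - \left(-538576\right) \frac{1}{2235625} = -3529785 - - \frac{538576}{2235625} = -3529785 + \frac{538576}{2235625} = - \frac{7891275052049}{2235625}$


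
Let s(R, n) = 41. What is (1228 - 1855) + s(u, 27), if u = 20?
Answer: -586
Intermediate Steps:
(1228 - 1855) + s(u, 27) = (1228 - 1855) + 41 = -627 + 41 = -586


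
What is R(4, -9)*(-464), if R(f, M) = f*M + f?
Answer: 14848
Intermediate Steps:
R(f, M) = f + M*f (R(f, M) = M*f + f = f + M*f)
R(4, -9)*(-464) = (4*(1 - 9))*(-464) = (4*(-8))*(-464) = -32*(-464) = 14848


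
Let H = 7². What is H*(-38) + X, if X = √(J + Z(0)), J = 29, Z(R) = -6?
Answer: -1862 + √23 ≈ -1857.2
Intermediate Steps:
X = √23 (X = √(29 - 6) = √23 ≈ 4.7958)
H = 49
H*(-38) + X = 49*(-38) + √23 = -1862 + √23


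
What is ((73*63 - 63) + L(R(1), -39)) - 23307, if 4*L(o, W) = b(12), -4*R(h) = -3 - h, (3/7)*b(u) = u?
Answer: -18764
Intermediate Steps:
b(u) = 7*u/3
R(h) = 3/4 + h/4 (R(h) = -(-3 - h)/4 = 3/4 + h/4)
L(o, W) = 7 (L(o, W) = ((7/3)*12)/4 = (1/4)*28 = 7)
((73*63 - 63) + L(R(1), -39)) - 23307 = ((73*63 - 63) + 7) - 23307 = ((4599 - 63) + 7) - 23307 = (4536 + 7) - 23307 = 4543 - 23307 = -18764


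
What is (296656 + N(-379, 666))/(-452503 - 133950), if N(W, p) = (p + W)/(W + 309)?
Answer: -2966519/5864530 ≈ -0.50584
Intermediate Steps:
N(W, p) = (W + p)/(309 + W)
(296656 + N(-379, 666))/(-452503 - 133950) = (296656 + (-379 + 666)/(309 - 379))/(-452503 - 133950) = (296656 + 287/(-70))/(-586453) = (296656 - 1/70*287)*(-1/586453) = (296656 - 41/10)*(-1/586453) = (2966519/10)*(-1/586453) = -2966519/5864530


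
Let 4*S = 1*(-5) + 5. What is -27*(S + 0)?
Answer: 0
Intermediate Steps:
S = 0 (S = (1*(-5) + 5)/4 = (-5 + 5)/4 = (1/4)*0 = 0)
-27*(S + 0) = -27*(0 + 0) = -27*0 = 0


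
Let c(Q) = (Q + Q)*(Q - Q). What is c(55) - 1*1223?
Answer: -1223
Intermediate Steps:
c(Q) = 0 (c(Q) = (2*Q)*0 = 0)
c(55) - 1*1223 = 0 - 1*1223 = 0 - 1223 = -1223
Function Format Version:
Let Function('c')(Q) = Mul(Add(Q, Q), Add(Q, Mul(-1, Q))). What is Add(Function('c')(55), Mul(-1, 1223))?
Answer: -1223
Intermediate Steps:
Function('c')(Q) = 0 (Function('c')(Q) = Mul(Mul(2, Q), 0) = 0)
Add(Function('c')(55), Mul(-1, 1223)) = Add(0, Mul(-1, 1223)) = Add(0, -1223) = -1223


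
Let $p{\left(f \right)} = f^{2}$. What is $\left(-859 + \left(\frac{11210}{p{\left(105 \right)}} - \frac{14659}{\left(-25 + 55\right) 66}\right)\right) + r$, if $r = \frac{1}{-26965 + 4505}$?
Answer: $- \frac{4714344304}{5447673} \approx -865.39$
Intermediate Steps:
$r = - \frac{1}{22460}$ ($r = \frac{1}{-22460} = - \frac{1}{22460} \approx -4.4524 \cdot 10^{-5}$)
$\left(-859 + \left(\frac{11210}{p{\left(105 \right)}} - \frac{14659}{\left(-25 + 55\right) 66}\right)\right) + r = \left(-859 + \left(\frac{11210}{105^{2}} - \frac{14659}{\left(-25 + 55\right) 66}\right)\right) - \frac{1}{22460} = \left(-859 + \left(\frac{11210}{11025} - \frac{14659}{30 \cdot 66}\right)\right) - \frac{1}{22460} = \left(-859 + \left(11210 \cdot \frac{1}{11025} - \frac{14659}{1980}\right)\right) - \frac{1}{22460} = \left(-859 + \left(\frac{2242}{2205} - \frac{14659}{1980}\right)\right) - \frac{1}{22460} = \left(-859 - \frac{619643}{97020}\right) - \frac{1}{22460} = - \frac{83959823}{97020} - \frac{1}{22460} = - \frac{4714344304}{5447673}$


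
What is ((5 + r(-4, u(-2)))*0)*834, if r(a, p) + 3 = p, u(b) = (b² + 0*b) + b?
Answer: 0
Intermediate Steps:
u(b) = b + b² (u(b) = (b² + 0) + b = b² + b = b + b²)
r(a, p) = -3 + p
((5 + r(-4, u(-2)))*0)*834 = ((5 + (-3 - 2*(1 - 2)))*0)*834 = ((5 + (-3 - 2*(-1)))*0)*834 = ((5 + (-3 + 2))*0)*834 = ((5 - 1)*0)*834 = (4*0)*834 = 0*834 = 0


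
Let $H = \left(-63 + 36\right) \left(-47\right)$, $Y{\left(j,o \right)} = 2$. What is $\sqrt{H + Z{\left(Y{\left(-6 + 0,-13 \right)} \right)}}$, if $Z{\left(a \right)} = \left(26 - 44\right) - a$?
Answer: $\sqrt{1249} \approx 35.341$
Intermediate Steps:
$Z{\left(a \right)} = -18 - a$
$H = 1269$ ($H = \left(-27\right) \left(-47\right) = 1269$)
$\sqrt{H + Z{\left(Y{\left(-6 + 0,-13 \right)} \right)}} = \sqrt{1269 - 20} = \sqrt{1249}$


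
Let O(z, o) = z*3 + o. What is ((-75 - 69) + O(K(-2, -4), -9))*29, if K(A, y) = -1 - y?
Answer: -4176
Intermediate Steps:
O(z, o) = o + 3*z (O(z, o) = 3*z + o = o + 3*z)
((-75 - 69) + O(K(-2, -4), -9))*29 = ((-75 - 69) + (-9 + 3*(-1 - 1*(-4))))*29 = (-144 + (-9 + 3*(-1 + 4)))*29 = (-144 + (-9 + 3*3))*29 = (-144 + (-9 + 9))*29 = (-144 + 0)*29 = -144*29 = -4176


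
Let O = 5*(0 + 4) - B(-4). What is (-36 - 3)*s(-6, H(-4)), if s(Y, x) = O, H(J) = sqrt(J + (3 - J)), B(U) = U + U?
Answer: -1092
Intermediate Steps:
B(U) = 2*U
H(J) = sqrt(3)
O = 28 (O = 5*(0 + 4) - 2*(-4) = 5*4 - 1*(-8) = 20 + 8 = 28)
s(Y, x) = 28
(-36 - 3)*s(-6, H(-4)) = (-36 - 3)*28 = -39*28 = -1092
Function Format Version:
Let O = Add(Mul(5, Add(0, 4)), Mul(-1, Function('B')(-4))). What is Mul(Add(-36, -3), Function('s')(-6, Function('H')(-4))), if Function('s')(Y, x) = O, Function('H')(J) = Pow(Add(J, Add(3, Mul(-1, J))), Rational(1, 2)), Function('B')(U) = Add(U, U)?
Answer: -1092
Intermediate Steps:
Function('B')(U) = Mul(2, U)
Function('H')(J) = Pow(3, Rational(1, 2))
O = 28 (O = Add(Mul(5, Add(0, 4)), Mul(-1, Mul(2, -4))) = Add(Mul(5, 4), Mul(-1, -8)) = Add(20, 8) = 28)
Function('s')(Y, x) = 28
Mul(Add(-36, -3), Function('s')(-6, Function('H')(-4))) = Mul(Add(-36, -3), 28) = Mul(-39, 28) = -1092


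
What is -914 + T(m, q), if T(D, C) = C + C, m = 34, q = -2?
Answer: -918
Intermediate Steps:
T(D, C) = 2*C
-914 + T(m, q) = -914 + 2*(-2) = -914 - 4 = -918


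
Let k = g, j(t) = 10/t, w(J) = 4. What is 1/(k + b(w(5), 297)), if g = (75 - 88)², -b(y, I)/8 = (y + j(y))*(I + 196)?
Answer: -1/25467 ≈ -3.9266e-5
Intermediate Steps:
b(y, I) = -8*(196 + I)*(y + 10/y) (b(y, I) = -8*(y + 10/y)*(I + 196) = -8*(y + 10/y)*(196 + I) = -8*(196 + I)*(y + 10/y))
g = 169 (g = (-13)² = 169)
k = 169
1/(k + b(w(5), 297)) = 1/(169 + 8*(-1960 - 10*297 + 4²*(-196 - 1*297))/4) = 1/(169 + 8*(¼)*(-1960 - 2970 + 16*(-196 - 297))) = 1/(169 + 8*(¼)*(-1960 - 2970 + 16*(-493))) = 1/(169 + 8*(¼)*(-1960 - 2970 - 7888)) = 1/(169 + 8*(¼)*(-12818)) = 1/(169 - 25636) = 1/(-25467) = -1/25467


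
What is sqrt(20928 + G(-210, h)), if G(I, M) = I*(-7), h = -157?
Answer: sqrt(22398) ≈ 149.66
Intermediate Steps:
G(I, M) = -7*I
sqrt(20928 + G(-210, h)) = sqrt(20928 - 7*(-210)) = sqrt(20928 + 1470) = sqrt(22398)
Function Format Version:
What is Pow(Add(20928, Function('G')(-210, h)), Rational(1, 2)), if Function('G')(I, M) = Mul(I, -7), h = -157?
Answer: Pow(22398, Rational(1, 2)) ≈ 149.66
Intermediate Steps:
Function('G')(I, M) = Mul(-7, I)
Pow(Add(20928, Function('G')(-210, h)), Rational(1, 2)) = Pow(Add(20928, Mul(-7, -210)), Rational(1, 2)) = Pow(Add(20928, 1470), Rational(1, 2)) = Pow(22398, Rational(1, 2))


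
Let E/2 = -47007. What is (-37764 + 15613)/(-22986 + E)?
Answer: 22151/117000 ≈ 0.18932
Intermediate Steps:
E = -94014 (E = 2*(-47007) = -94014)
(-37764 + 15613)/(-22986 + E) = (-37764 + 15613)/(-22986 - 94014) = -22151/(-117000) = -22151*(-1/117000) = 22151/117000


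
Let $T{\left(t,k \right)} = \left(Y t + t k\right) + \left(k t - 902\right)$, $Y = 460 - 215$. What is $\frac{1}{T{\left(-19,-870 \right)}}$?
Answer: $\frac{1}{27503} \approx 3.636 \cdot 10^{-5}$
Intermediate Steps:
$Y = 245$
$T{\left(t,k \right)} = -902 + 245 t + 2 k t$ ($T{\left(t,k \right)} = \left(245 t + t k\right) + \left(k t - 902\right) = \left(245 t + k t\right) + \left(k t - 902\right) = \left(245 t + k t\right) + \left(-902 + k t\right) = -902 + 245 t + 2 k t$)
$\frac{1}{T{\left(-19,-870 \right)}} = \frac{1}{-902 + 245 \left(-19\right) + 2 \left(-870\right) \left(-19\right)} = \frac{1}{-902 - 4655 + 33060} = \frac{1}{27503}$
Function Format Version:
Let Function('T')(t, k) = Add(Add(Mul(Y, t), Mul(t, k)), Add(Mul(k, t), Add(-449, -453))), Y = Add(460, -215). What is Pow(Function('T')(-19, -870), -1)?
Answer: Rational(1, 27503) ≈ 3.6360e-5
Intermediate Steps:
Y = 245
Function('T')(t, k) = Add(-902, Mul(245, t), Mul(2, k, t)) (Function('T')(t, k) = Add(Add(Mul(245, t), Mul(t, k)), Add(Mul(k, t), Add(-449, -453))) = Add(Add(Mul(245, t), Mul(k, t)), Add(Mul(k, t), -902)) = Add(Add(Mul(245, t), Mul(k, t)), Add(-902, Mul(k, t))) = Add(-902, Mul(245, t), Mul(2, k, t)))
Pow(Function('T')(-19, -870), -1) = Pow(Add(-902, Mul(245, -19), Mul(2, -870, -19)), -1) = Pow(Add(-902, -4655, 33060), -1) = Pow(27503, -1) = Rational(1, 27503)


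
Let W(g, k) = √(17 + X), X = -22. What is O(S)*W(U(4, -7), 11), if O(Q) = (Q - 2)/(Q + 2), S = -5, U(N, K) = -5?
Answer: 7*I*√5/3 ≈ 5.2175*I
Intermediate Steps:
O(Q) = (-2 + Q)/(2 + Q)
W(g, k) = I*√5 (W(g, k) = √(17 - 22) = √(-5) = I*√5)
O(S)*W(U(4, -7), 11) = ((-2 - 5)/(2 - 5))*(I*√5) = (-7/(-3))*(I*√5) = (-⅓*(-7))*(I*√5) = 7*(I*√5)/3 = 7*I*√5/3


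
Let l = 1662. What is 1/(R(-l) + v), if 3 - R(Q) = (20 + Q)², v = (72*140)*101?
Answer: -1/1678081 ≈ -5.9592e-7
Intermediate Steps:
v = 1018080 (v = 10080*101 = 1018080)
R(Q) = 3 - (20 + Q)²
1/(R(-l) + v) = 1/((3 - (20 - 1*1662)²) + 1018080) = 1/((3 - (20 - 1662)²) + 1018080) = 1/((3 - 1*(-1642)²) + 1018080) = 1/((3 - 1*2696164) + 1018080) = 1/((3 - 2696164) + 1018080) = 1/(-2696161 + 1018080) = 1/(-1678081) = -1/1678081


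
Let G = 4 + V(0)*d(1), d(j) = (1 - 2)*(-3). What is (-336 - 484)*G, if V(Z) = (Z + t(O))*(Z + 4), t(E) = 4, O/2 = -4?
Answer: -42640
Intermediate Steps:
O = -8 (O = 2*(-4) = -8)
d(j) = 3 (d(j) = -1*(-3) = 3)
V(Z) = (4 + Z)**2 (V(Z) = (Z + 4)*(Z + 4) = (4 + Z)*(4 + Z) = (4 + Z)**2)
G = 52 (G = 4 + (16 + 0**2 + 8*0)*3 = 4 + (16 + 0 + 0)*3 = 4 + 16*3 = 4 + 48 = 52)
(-336 - 484)*G = (-336 - 484)*52 = -820*52 = -42640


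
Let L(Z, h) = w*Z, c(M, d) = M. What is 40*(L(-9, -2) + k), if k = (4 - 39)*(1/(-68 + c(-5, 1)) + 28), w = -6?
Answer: -2702520/73 ≈ -37021.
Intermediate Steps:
L(Z, h) = -6*Z
k = -71505/73 (k = (4 - 39)*(1/(-68 - 5) + 28) = -35*(1/(-73) + 28) = -35*(-1/73 + 28) = -35*2043/73 = -71505/73 ≈ -979.52)
40*(L(-9, -2) + k) = 40*(-6*(-9) - 71505/73) = 40*(54 - 71505/73) = 40*(-67563/73) = -2702520/73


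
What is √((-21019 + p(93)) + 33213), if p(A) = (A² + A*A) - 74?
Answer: √29418 ≈ 171.52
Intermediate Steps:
p(A) = -74 + 2*A² (p(A) = (A² + A²) - 74 = 2*A² - 74 = -74 + 2*A²)
√((-21019 + p(93)) + 33213) = √((-21019 + (-74 + 2*93²)) + 33213) = √((-21019 + (-74 + 2*8649)) + 33213) = √((-21019 + (-74 + 17298)) + 33213) = √((-21019 + 17224) + 33213) = √(-3795 + 33213) = √29418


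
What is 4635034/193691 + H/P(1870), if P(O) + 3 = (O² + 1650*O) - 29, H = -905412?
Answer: 7583532331205/318736360072 ≈ 23.792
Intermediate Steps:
P(O) = -32 + O² + 1650*O (P(O) = -3 + ((O² + 1650*O) - 29) = -3 + (-29 + O² + 1650*O) = -32 + O² + 1650*O)
4635034/193691 + H/P(1870) = 4635034/193691 - 905412/(-32 + 1870² + 1650*1870) = 4635034*(1/193691) - 905412/(-32 + 3496900 + 3085500) = 4635034/193691 - 905412/6582368 = 4635034/193691 - 905412*1/6582368 = 4635034/193691 - 226353/1645592 = 7583532331205/318736360072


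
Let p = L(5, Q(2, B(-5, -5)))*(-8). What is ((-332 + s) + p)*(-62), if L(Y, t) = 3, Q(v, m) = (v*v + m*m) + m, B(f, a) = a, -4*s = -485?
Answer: 29109/2 ≈ 14555.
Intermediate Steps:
s = 485/4 (s = -1/4*(-485) = 485/4 ≈ 121.25)
Q(v, m) = m + m**2 + v**2 (Q(v, m) = (v**2 + m**2) + m = (m**2 + v**2) + m = m + m**2 + v**2)
p = -24 (p = 3*(-8) = -24)
((-332 + s) + p)*(-62) = ((-332 + 485/4) - 24)*(-62) = (-843/4 - 24)*(-62) = -939/4*(-62) = 29109/2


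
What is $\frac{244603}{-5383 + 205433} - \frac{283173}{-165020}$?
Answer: $\frac{9701314571}{3301225100} \approx 2.9387$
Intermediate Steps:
$\frac{244603}{-5383 + 205433} - \frac{283173}{-165020} = \frac{244603}{200050} - - \frac{283173}{165020} = 244603 \cdot \frac{1}{200050} + \frac{283173}{165020} = \frac{244603}{200050} + \frac{283173}{165020} = \frac{9701314571}{3301225100}$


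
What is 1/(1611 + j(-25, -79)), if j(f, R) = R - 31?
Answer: 1/1501 ≈ 0.00066622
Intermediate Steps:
j(f, R) = -31 + R
1/(1611 + j(-25, -79)) = 1/(1611 + (-31 - 79)) = 1/(1611 - 110) = 1/1501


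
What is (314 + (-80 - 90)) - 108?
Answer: 36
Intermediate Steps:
(314 + (-80 - 90)) - 108 = (314 - 170) - 108 = 144 - 108 = 36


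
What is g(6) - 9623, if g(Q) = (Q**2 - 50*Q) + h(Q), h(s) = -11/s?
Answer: -59333/6 ≈ -9888.8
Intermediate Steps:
g(Q) = Q**2 - 50*Q - 11/Q (g(Q) = (Q**2 - 50*Q) - 11/Q = Q**2 - 50*Q - 11/Q)
g(6) - 9623 = (-11 + 6**2*(-50 + 6))/6 - 9623 = (-11 + 36*(-44))/6 - 9623 = (-11 - 1584)/6 - 9623 = (1/6)*(-1595) - 9623 = -1595/6 - 9623 = -59333/6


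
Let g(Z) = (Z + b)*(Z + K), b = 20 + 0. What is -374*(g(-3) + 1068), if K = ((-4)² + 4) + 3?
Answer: -526592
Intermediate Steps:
b = 20
K = 23 (K = (16 + 4) + 3 = 20 + 3 = 23)
g(Z) = (20 + Z)*(23 + Z) (g(Z) = (Z + 20)*(Z + 23) = (20 + Z)*(23 + Z))
-374*(g(-3) + 1068) = -374*((460 + (-3)² + 43*(-3)) + 1068) = -374*((460 + 9 - 129) + 1068) = -374*(340 + 1068) = -374*1408 = -526592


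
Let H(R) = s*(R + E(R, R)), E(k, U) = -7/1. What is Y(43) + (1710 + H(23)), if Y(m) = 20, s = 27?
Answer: 2162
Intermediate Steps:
E(k, U) = -7 (E(k, U) = -7*1 = -7)
H(R) = -189 + 27*R (H(R) = 27*(R - 7) = 27*(-7 + R) = -189 + 27*R)
Y(43) + (1710 + H(23)) = 20 + (1710 + (-189 + 27*23)) = 20 + (1710 + (-189 + 621)) = 20 + (1710 + 432) = 20 + 2142 = 2162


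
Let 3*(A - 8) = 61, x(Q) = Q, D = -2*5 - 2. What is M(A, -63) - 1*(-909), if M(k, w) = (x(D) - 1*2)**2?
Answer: 1105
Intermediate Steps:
D = -12 (D = -10 - 2 = -12)
A = 85/3 (A = 8 + (1/3)*61 = 8 + 61/3 = 85/3 ≈ 28.333)
M(k, w) = 196 (M(k, w) = (-12 - 1*2)**2 = (-12 - 2)**2 = (-14)**2 = 196)
M(A, -63) - 1*(-909) = 196 - 1*(-909) = 196 + 909 = 1105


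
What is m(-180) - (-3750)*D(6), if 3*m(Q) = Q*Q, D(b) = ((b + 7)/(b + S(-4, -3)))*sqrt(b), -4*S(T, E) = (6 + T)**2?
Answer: 10800 + 9750*sqrt(6) ≈ 34683.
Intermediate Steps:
S(T, E) = -(6 + T)**2/4
D(b) = sqrt(b)*(7 + b)/(-1 + b) (D(b) = ((b + 7)/(b - (6 - 4)**2/4))*sqrt(b) = ((7 + b)/(b - 1/4*2**2))*sqrt(b) = ((7 + b)/(b - 1/4*4))*sqrt(b) = ((7 + b)/(b - 1))*sqrt(b) = ((7 + b)/(-1 + b))*sqrt(b) = sqrt(b)*(7 + b)/(-1 + b))
m(Q) = Q**2/3 (m(Q) = (Q*Q)/3 = Q**2/3)
m(-180) - (-3750)*D(6) = (1/3)*(-180)**2 - (-3750)*sqrt(6)*(7 + 6)/(-1 + 6) = (1/3)*32400 - (-3750)*sqrt(6)*13/5 = 10800 - (-3750)*sqrt(6)*(1/5)*13 = 10800 - (-3750)*13*sqrt(6)/5 = 10800 - (-9750)*sqrt(6) = 10800 + 9750*sqrt(6)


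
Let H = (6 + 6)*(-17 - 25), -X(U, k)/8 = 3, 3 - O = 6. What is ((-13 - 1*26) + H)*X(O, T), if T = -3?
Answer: 13032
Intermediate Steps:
O = -3 (O = 3 - 1*6 = 3 - 6 = -3)
X(U, k) = -24 (X(U, k) = -8*3 = -24)
H = -504 (H = 12*(-42) = -504)
((-13 - 1*26) + H)*X(O, T) = ((-13 - 1*26) - 504)*(-24) = ((-13 - 26) - 504)*(-24) = (-39 - 504)*(-24) = -543*(-24) = 13032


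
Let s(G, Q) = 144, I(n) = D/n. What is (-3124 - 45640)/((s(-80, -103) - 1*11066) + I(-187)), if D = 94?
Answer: 2279717/510627 ≈ 4.4645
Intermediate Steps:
I(n) = 94/n
(-3124 - 45640)/((s(-80, -103) - 1*11066) + I(-187)) = (-3124 - 45640)/((144 - 1*11066) + 94/(-187)) = -48764/((144 - 11066) + 94*(-1/187)) = -48764/(-10922 - 94/187) = -48764/(-2042508/187) = -48764*(-187/2042508) = 2279717/510627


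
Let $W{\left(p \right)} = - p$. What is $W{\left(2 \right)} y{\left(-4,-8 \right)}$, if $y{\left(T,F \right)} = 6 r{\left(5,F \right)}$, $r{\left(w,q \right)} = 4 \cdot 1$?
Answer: $-48$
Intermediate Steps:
$r{\left(w,q \right)} = 4$
$y{\left(T,F \right)} = 24$ ($y{\left(T,F \right)} = 6 \cdot 4 = 24$)
$W{\left(2 \right)} y{\left(-4,-8 \right)} = \left(-1\right) 2 \cdot 24 = \left(-2\right) 24 = -48$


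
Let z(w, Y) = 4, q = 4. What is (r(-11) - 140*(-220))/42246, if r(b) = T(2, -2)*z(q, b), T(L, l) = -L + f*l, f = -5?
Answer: 15416/21123 ≈ 0.72982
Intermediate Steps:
T(L, l) = -L - 5*l
r(b) = 32 (r(b) = (-1*2 - 5*(-2))*4 = (-2 + 10)*4 = 8*4 = 32)
(r(-11) - 140*(-220))/42246 = (32 - 140*(-220))/42246 = (32 + 30800)*(1/42246) = 30832*(1/42246) = 15416/21123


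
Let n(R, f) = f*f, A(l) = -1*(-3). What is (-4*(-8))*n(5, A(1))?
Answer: 288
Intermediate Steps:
A(l) = 3
n(R, f) = f**2
(-4*(-8))*n(5, A(1)) = -4*(-8)*3**2 = 32*9 = 288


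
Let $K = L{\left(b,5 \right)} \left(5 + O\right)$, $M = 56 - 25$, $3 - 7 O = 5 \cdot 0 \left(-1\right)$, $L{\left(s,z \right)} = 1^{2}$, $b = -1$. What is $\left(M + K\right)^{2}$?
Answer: $\frac{65025}{49} \approx 1327.0$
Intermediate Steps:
$L{\left(s,z \right)} = 1$
$O = \frac{3}{7}$ ($O = \frac{3}{7} - \frac{5 \cdot 0 \left(-1\right)}{7} = \frac{3}{7} - \frac{0 \left(-1\right)}{7} = \frac{3}{7} - 0 = \frac{3}{7} + 0 = \frac{3}{7} \approx 0.42857$)
$M = 31$
$K = \frac{38}{7}$ ($K = 1 \left(5 + \frac{3}{7}\right) = 1 \cdot \frac{38}{7} = \frac{38}{7} \approx 5.4286$)
$\left(M + K\right)^{2} = \left(31 + \frac{38}{7}\right)^{2} = \left(\frac{255}{7}\right)^{2} = \frac{65025}{49}$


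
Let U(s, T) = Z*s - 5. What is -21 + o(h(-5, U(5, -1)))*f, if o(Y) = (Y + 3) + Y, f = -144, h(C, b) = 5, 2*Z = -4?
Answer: -1893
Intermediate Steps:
Z = -2 (Z = (1/2)*(-4) = -2)
U(s, T) = -5 - 2*s (U(s, T) = -2*s - 5 = -5 - 2*s)
o(Y) = 3 + 2*Y (o(Y) = (3 + Y) + Y = 3 + 2*Y)
-21 + o(h(-5, U(5, -1)))*f = -21 + (3 + 2*5)*(-144) = -21 + (3 + 10)*(-144) = -21 + 13*(-144) = -21 - 1872 = -1893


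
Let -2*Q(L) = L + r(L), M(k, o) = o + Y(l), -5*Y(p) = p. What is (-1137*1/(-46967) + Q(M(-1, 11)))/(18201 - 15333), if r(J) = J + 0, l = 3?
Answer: -2436599/673506780 ≈ -0.0036178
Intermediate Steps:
Y(p) = -p/5
r(J) = J
M(k, o) = -⅗ + o (M(k, o) = o - ⅕*3 = o - ⅗ = -⅗ + o)
Q(L) = -L (Q(L) = -(L + L)/2 = -L)
(-1137*1/(-46967) + Q(M(-1, 11)))/(18201 - 15333) = (-1137*1/(-46967) - (-⅗ + 11))/(18201 - 15333) = (-1137*(-1/46967) - 1*52/5)/2868 = (1137/46967 - 52/5)*(1/2868) = -2436599/234835*1/2868 = -2436599/673506780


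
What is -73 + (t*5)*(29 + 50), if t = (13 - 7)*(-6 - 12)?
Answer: -42733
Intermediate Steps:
t = -108 (t = 6*(-18) = -108)
-73 + (t*5)*(29 + 50) = -73 + (-108*5)*(29 + 50) = -73 - 540*79 = -73 - 42660 = -42733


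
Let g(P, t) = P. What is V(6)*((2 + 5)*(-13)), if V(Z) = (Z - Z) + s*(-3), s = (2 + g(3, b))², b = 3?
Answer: 6825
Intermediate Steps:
s = 25 (s = (2 + 3)² = 5² = 25)
V(Z) = -75 (V(Z) = (Z - Z) + 25*(-3) = 0 - 75 = -75)
V(6)*((2 + 5)*(-13)) = -75*(2 + 5)*(-13) = -525*(-13) = -75*(-91) = 6825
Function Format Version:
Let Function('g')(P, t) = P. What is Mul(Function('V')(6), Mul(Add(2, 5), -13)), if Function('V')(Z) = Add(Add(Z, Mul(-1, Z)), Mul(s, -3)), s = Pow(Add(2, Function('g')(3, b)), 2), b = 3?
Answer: 6825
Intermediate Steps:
s = 25 (s = Pow(Add(2, 3), 2) = Pow(5, 2) = 25)
Function('V')(Z) = -75 (Function('V')(Z) = Add(Add(Z, Mul(-1, Z)), Mul(25, -3)) = Add(0, -75) = -75)
Mul(Function('V')(6), Mul(Add(2, 5), -13)) = Mul(-75, Mul(Add(2, 5), -13)) = Mul(-75, Mul(7, -13)) = Mul(-75, -91) = 6825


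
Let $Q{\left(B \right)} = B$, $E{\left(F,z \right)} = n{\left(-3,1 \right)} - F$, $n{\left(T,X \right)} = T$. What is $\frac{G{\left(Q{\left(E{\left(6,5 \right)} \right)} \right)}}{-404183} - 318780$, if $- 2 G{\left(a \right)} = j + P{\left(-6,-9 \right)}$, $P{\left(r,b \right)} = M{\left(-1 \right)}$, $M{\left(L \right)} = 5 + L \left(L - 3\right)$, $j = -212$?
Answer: $- \frac{257690913683}{808366} \approx -3.1878 \cdot 10^{5}$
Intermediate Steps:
$M{\left(L \right)} = 5 + L \left(-3 + L\right)$
$E{\left(F,z \right)} = -3 - F$
$P{\left(r,b \right)} = 9$ ($P{\left(r,b \right)} = 5 + \left(-1\right)^{2} - -3 = 5 + 1 + 3 = 9$)
$G{\left(a \right)} = \frac{203}{2}$ ($G{\left(a \right)} = - \frac{-212 + 9}{2} = \left(- \frac{1}{2}\right) \left(-203\right) = \frac{203}{2}$)
$\frac{G{\left(Q{\left(E{\left(6,5 \right)} \right)} \right)}}{-404183} - 318780 = \frac{203}{2 \left(-404183\right)} - 318780 = \frac{203}{2} \left(- \frac{1}{404183}\right) - 318780 = - \frac{203}{808366} - 318780 = - \frac{257690913683}{808366}$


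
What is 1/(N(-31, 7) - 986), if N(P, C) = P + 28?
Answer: -1/989 ≈ -0.0010111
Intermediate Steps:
N(P, C) = 28 + P
1/(N(-31, 7) - 986) = 1/((28 - 31) - 986) = 1/(-3 - 986) = 1/(-989) = -1/989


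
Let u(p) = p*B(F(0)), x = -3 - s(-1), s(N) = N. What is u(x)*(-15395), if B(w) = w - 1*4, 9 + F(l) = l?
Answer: -400270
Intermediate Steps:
F(l) = -9 + l
B(w) = -4 + w (B(w) = w - 4 = -4 + w)
x = -2 (x = -3 - 1*(-1) = -3 + 1 = -2)
u(p) = -13*p (u(p) = p*(-4 + (-9 + 0)) = p*(-4 - 9) = p*(-13) = -13*p)
u(x)*(-15395) = -13*(-2)*(-15395) = 26*(-15395) = -400270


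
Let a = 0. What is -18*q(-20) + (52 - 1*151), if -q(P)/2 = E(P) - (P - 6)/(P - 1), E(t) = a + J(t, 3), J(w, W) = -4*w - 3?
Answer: 18399/7 ≈ 2628.4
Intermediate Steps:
J(w, W) = -3 - 4*w
E(t) = -3 - 4*t (E(t) = 0 + (-3 - 4*t) = -3 - 4*t)
q(P) = 6 + 8*P + 2*(-6 + P)/(-1 + P) (q(P) = -2*((-3 - 4*P) - (P - 6)/(P - 1)) = -2*((-3 - 4*P) - (-6 + P)/(-1 + P)) = -2*(-3 - 4*P - (-6 + P)/(-1 + P)) = 6 + 8*P + 2*(-6 + P)/(-1 + P))
-18*q(-20) + (52 - 1*151) = -36*(-9 + 4*(-20)²)/(-1 - 20) + (52 - 1*151) = -36*(-9 + 4*400)/(-21) + (52 - 151) = -36*(-1)*(-9 + 1600)/21 - 99 = -36*(-1)*1591/21 - 99 = -18*(-3182/21) - 99 = 19092/7 - 99 = 18399/7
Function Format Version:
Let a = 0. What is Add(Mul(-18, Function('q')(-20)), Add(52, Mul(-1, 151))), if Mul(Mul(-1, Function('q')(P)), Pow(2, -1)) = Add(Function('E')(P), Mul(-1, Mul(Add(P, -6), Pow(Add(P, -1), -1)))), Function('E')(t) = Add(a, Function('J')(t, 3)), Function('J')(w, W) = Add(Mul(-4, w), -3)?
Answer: Rational(18399, 7) ≈ 2628.4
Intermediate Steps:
Function('J')(w, W) = Add(-3, Mul(-4, w))
Function('E')(t) = Add(-3, Mul(-4, t)) (Function('E')(t) = Add(0, Add(-3, Mul(-4, t))) = Add(-3, Mul(-4, t)))
Function('q')(P) = Add(6, Mul(8, P), Mul(2, Pow(Add(-1, P), -1), Add(-6, P))) (Function('q')(P) = Mul(-2, Add(Add(-3, Mul(-4, P)), Mul(-1, Mul(Add(P, -6), Pow(Add(P, -1), -1))))) = Mul(-2, Add(Add(-3, Mul(-4, P)), Mul(-1, Mul(Add(-6, P), Pow(Add(-1, P), -1))))) = Mul(-2, Add(Add(-3, Mul(-4, P)), Mul(-1, Mul(Pow(Add(-1, P), -1), Add(-6, P))))) = Mul(-2, Add(Add(-3, Mul(-4, P)), Mul(-1, Pow(Add(-1, P), -1), Add(-6, P)))) = Mul(-2, Add(-3, Mul(-4, P), Mul(-1, Pow(Add(-1, P), -1), Add(-6, P)))) = Add(6, Mul(8, P), Mul(2, Pow(Add(-1, P), -1), Add(-6, P))))
Add(Mul(-18, Function('q')(-20)), Add(52, Mul(-1, 151))) = Add(Mul(-18, Mul(2, Pow(Add(-1, -20), -1), Add(-9, Mul(4, Pow(-20, 2))))), Add(52, Mul(-1, 151))) = Add(Mul(-18, Mul(2, Pow(-21, -1), Add(-9, Mul(4, 400)))), Add(52, -151)) = Add(Mul(-18, Mul(2, Rational(-1, 21), Add(-9, 1600))), -99) = Add(Mul(-18, Mul(2, Rational(-1, 21), 1591)), -99) = Add(Mul(-18, Rational(-3182, 21)), -99) = Add(Rational(19092, 7), -99) = Rational(18399, 7)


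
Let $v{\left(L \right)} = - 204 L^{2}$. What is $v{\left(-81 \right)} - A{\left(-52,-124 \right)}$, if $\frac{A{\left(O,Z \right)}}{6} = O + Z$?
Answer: $-1337388$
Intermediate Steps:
$A{\left(O,Z \right)} = 6 O + 6 Z$ ($A{\left(O,Z \right)} = 6 \left(O + Z\right) = 6 O + 6 Z$)
$v{\left(-81 \right)} - A{\left(-52,-124 \right)} = - 204 \left(-81\right)^{2} - \left(6 \left(-52\right) + 6 \left(-124\right)\right) = \left(-204\right) 6561 - \left(-312 - 744\right) = -1338444 - -1056 = -1338444 + 1056 = -1337388$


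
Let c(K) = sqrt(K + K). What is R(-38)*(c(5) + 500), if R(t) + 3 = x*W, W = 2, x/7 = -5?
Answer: -36500 - 73*sqrt(10) ≈ -36731.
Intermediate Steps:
x = -35 (x = 7*(-5) = -35)
c(K) = sqrt(2)*sqrt(K) (c(K) = sqrt(2*K) = sqrt(2)*sqrt(K))
R(t) = -73 (R(t) = -3 - 35*2 = -3 - 70 = -73)
R(-38)*(c(5) + 500) = -73*(sqrt(2)*sqrt(5) + 500) = -73*(sqrt(10) + 500) = -73*(500 + sqrt(10)) = -36500 - 73*sqrt(10)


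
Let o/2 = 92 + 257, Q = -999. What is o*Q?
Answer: -697302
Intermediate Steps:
o = 698 (o = 2*(92 + 257) = 2*349 = 698)
o*Q = 698*(-999) = -697302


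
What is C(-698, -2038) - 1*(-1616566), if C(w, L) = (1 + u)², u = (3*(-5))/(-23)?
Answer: 855164858/529 ≈ 1.6166e+6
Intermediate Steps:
u = 15/23 (u = -15*(-1/23) = 15/23 ≈ 0.65217)
C(w, L) = 1444/529 (C(w, L) = (1 + 15/23)² = (38/23)² = 1444/529)
C(-698, -2038) - 1*(-1616566) = 1444/529 - 1*(-1616566) = 1444/529 + 1616566 = 855164858/529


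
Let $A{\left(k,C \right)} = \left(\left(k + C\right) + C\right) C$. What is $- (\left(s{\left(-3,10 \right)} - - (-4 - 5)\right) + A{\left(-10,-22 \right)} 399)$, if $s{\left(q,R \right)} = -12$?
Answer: $-473991$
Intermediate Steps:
$A{\left(k,C \right)} = C \left(k + 2 C\right)$ ($A{\left(k,C \right)} = \left(\left(C + k\right) + C\right) C = \left(k + 2 C\right) C = C \left(k + 2 C\right)$)
$- (\left(s{\left(-3,10 \right)} - - (-4 - 5)\right) + A{\left(-10,-22 \right)} 399) = - (\left(-12 - - (-4 - 5)\right) + - 22 \left(-10 + 2 \left(-22\right)\right) 399) = - (\left(-12 - \left(-1\right) \left(-9\right)\right) + - 22 \left(-10 - 44\right) 399) = - (\left(-12 - 9\right) + \left(-22\right) \left(-54\right) 399) = - (\left(-12 - 9\right) + 1188 \cdot 399) = - (-21 + 474012) = \left(-1\right) 473991 = -473991$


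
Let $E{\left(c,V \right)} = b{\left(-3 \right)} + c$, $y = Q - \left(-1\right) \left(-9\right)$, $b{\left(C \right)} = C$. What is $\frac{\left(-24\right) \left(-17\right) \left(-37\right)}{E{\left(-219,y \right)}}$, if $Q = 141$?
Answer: $68$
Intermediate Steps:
$y = 132$ ($y = 141 - \left(-1\right) \left(-9\right) = 141 - 9 = 132$)
$E{\left(c,V \right)} = -3 + c$
$\frac{\left(-24\right) \left(-17\right) \left(-37\right)}{E{\left(-219,y \right)}} = \frac{\left(-24\right) \left(-17\right) \left(-37\right)}{-3 - 219} = \frac{408 \left(-37\right)}{-222} = \left(-15096\right) \left(- \frac{1}{222}\right) = 68$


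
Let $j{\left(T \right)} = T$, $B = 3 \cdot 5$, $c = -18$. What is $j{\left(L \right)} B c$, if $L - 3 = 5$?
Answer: $-2160$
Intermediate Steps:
$L = 8$ ($L = 3 + 5 = 8$)
$B = 15$
$j{\left(L \right)} B c = 8 \cdot 15 \left(-18\right) = 120 \left(-18\right) = -2160$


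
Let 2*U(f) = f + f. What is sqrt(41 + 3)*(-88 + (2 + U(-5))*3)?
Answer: -194*sqrt(11) ≈ -643.42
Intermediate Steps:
U(f) = f (U(f) = (f + f)/2 = (2*f)/2 = f)
sqrt(41 + 3)*(-88 + (2 + U(-5))*3) = sqrt(41 + 3)*(-88 + (2 - 5)*3) = sqrt(44)*(-88 - 3*3) = (2*sqrt(11))*(-88 - 9) = (2*sqrt(11))*(-97) = -194*sqrt(11)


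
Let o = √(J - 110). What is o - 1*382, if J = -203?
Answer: -382 + I*√313 ≈ -382.0 + 17.692*I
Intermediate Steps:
o = I*√313 (o = √(-203 - 110) = √(-313) = I*√313 ≈ 17.692*I)
o - 1*382 = I*√313 - 1*382 = I*√313 - 382 = -382 + I*√313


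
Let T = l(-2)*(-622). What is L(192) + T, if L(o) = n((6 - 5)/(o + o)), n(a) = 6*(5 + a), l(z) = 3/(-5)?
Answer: 129029/320 ≈ 403.22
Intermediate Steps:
l(z) = -⅗ (l(z) = 3*(-⅕) = -⅗)
n(a) = 30 + 6*a
L(o) = 30 + 3/o (L(o) = 30 + 6*((6 - 5)/(o + o)) = 30 + 6*(1/(2*o)) = 30 + 3/o)
T = 1866/5 (T = -⅗*(-622) = 1866/5 ≈ 373.20)
L(192) + T = (30 + 3/192) + 1866/5 = (30 + 3*(1/192)) + 1866/5 = (30 + 1/64) + 1866/5 = 1921/64 + 1866/5 = 129029/320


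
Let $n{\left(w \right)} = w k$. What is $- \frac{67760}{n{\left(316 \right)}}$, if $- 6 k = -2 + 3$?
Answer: $\frac{101640}{79} \approx 1286.6$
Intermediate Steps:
$k = - \frac{1}{6}$ ($k = - \frac{-2 + 3}{6} = \left(- \frac{1}{6}\right) 1 = - \frac{1}{6} \approx -0.16667$)
$n{\left(w \right)} = - \frac{w}{6}$ ($n{\left(w \right)} = w \left(- \frac{1}{6}\right) = - \frac{w}{6}$)
$- \frac{67760}{n{\left(316 \right)}} = - \frac{67760}{\left(- \frac{1}{6}\right) 316} = - \frac{67760}{- \frac{158}{3}} = \left(-67760\right) \left(- \frac{3}{158}\right) = \frac{101640}{79}$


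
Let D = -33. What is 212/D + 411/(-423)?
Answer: -11471/1551 ≈ -7.3959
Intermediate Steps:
212/D + 411/(-423) = 212/(-33) + 411/(-423) = 212*(-1/33) + 411*(-1/423) = -212/33 - 137/141 = -11471/1551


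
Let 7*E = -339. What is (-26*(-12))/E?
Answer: -728/113 ≈ -6.4425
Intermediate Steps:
E = -339/7 (E = (1/7)*(-339) = -339/7 ≈ -48.429)
(-26*(-12))/E = (-26*(-12))/(-339/7) = 312*(-7/339) = -728/113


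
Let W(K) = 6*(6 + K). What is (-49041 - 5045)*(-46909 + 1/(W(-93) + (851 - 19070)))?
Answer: 47548169235020/18741 ≈ 2.5371e+9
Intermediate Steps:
W(K) = 36 + 6*K
(-49041 - 5045)*(-46909 + 1/(W(-93) + (851 - 19070))) = (-49041 - 5045)*(-46909 + 1/((36 + 6*(-93)) + (851 - 19070))) = -54086*(-46909 + 1/((36 - 558) - 18219)) = -54086*(-46909 + 1/(-522 - 18219)) = -54086*(-46909 + 1/(-18741)) = -54086*(-46909 - 1/18741) = -54086*(-879121570/18741) = 47548169235020/18741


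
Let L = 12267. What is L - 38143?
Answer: -25876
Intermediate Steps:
L - 38143 = 12267 - 38143 = -25876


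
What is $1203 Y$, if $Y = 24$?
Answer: $28872$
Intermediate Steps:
$1203 Y = 1203 \cdot 24 = 28872$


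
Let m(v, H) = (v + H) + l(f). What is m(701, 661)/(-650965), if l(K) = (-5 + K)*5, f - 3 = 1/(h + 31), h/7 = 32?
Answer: -68953/33199215 ≈ -0.0020769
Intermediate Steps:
h = 224 (h = 7*32 = 224)
f = 766/255 (f = 3 + 1/(224 + 31) = 3 + 1/255 = 766/255 ≈ 3.0039)
l(K) = -25 + 5*K
m(v, H) = -509/51 + H + v (m(v, H) = (v + H) + (-25 + 5*(766/255)) = (H + v) + (-25 + 766/51) = (H + v) - 509/51 = -509/51 + H + v)
m(701, 661)/(-650965) = (-509/51 + 661 + 701)/(-650965) = (68953/51)*(-1/650965) = -68953/33199215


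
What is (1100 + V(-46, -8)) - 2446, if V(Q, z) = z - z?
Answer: -1346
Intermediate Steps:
V(Q, z) = 0
(1100 + V(-46, -8)) - 2446 = (1100 + 0) - 2446 = 1100 - 2446 = -1346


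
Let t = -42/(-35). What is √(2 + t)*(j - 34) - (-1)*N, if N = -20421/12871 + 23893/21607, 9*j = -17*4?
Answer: -133709744/278103697 - 1496*√5/45 ≈ -74.818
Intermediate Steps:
t = 6/5 (t = -42*(-1/35) = 6/5 ≈ 1.2000)
j = -68/9 (j = (-17*4)/9 = (⅑)*(-68) = -68/9 ≈ -7.5556)
N = -133709744/278103697 (N = -20421*1/12871 + 23893*(1/21607) = -20421/12871 + 23893/21607 = -133709744/278103697 ≈ -0.48079)
√(2 + t)*(j - 34) - (-1)*N = √(2 + 6/5)*(-68/9 - 34) - (-1)*(-133709744)/278103697 = √(16/5)*(-374/9) - 1*133709744/278103697 = (4*√5/5)*(-374/9) - 133709744/278103697 = -1496*√5/45 - 133709744/278103697 = -133709744/278103697 - 1496*√5/45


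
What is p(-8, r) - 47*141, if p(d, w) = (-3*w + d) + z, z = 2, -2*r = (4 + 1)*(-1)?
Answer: -13281/2 ≈ -6640.5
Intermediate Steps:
r = 5/2 (r = -(4 + 1)*(-1)/2 = -5*(-1)/2 = -½*(-5) = 5/2 ≈ 2.5000)
p(d, w) = 2 + d - 3*w (p(d, w) = (-3*w + d) + 2 = (d - 3*w) + 2 = 2 + d - 3*w)
p(-8, r) - 47*141 = (2 - 8 - 3*5/2) - 47*141 = (2 - 8 - 15/2) - 6627 = -27/2 - 6627 = -13281/2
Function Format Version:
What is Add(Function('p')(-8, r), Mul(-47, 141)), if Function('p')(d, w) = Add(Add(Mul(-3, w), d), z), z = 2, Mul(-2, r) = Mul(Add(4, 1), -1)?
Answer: Rational(-13281, 2) ≈ -6640.5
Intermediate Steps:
r = Rational(5, 2) (r = Mul(Rational(-1, 2), Mul(Add(4, 1), -1)) = Mul(Rational(-1, 2), Mul(5, -1)) = Mul(Rational(-1, 2), -5) = Rational(5, 2) ≈ 2.5000)
Function('p')(d, w) = Add(2, d, Mul(-3, w)) (Function('p')(d, w) = Add(Add(Mul(-3, w), d), 2) = Add(Add(d, Mul(-3, w)), 2) = Add(2, d, Mul(-3, w)))
Add(Function('p')(-8, r), Mul(-47, 141)) = Add(Add(2, -8, Mul(-3, Rational(5, 2))), Mul(-47, 141)) = Add(Add(2, -8, Rational(-15, 2)), -6627) = Add(Rational(-27, 2), -6627) = Rational(-13281, 2)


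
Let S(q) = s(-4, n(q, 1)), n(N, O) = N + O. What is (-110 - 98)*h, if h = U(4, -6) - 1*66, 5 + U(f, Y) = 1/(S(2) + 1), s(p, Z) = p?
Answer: 44512/3 ≈ 14837.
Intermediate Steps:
S(q) = -4
U(f, Y) = -16/3 (U(f, Y) = -5 + 1/(-4 + 1) = -5 + 1/(-3) = -5 - ⅓ = -16/3)
h = -214/3 (h = -16/3 - 1*66 = -16/3 - 66 = -214/3 ≈ -71.333)
(-110 - 98)*h = (-110 - 98)*(-214/3) = -208*(-214/3) = 44512/3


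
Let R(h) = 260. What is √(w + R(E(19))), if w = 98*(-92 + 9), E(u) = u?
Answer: I*√7874 ≈ 88.736*I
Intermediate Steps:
w = -8134 (w = 98*(-83) = -8134)
√(w + R(E(19))) = √(-8134 + 260) = √(-7874) = I*√7874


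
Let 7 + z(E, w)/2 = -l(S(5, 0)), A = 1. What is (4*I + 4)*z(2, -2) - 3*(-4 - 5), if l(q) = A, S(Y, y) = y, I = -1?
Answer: 27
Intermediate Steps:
l(q) = 1
z(E, w) = -16 (z(E, w) = -14 + 2*(-1*1) = -14 + 2*(-1) = -14 - 2 = -16)
(4*I + 4)*z(2, -2) - 3*(-4 - 5) = (4*(-1) + 4)*(-16) - 3*(-4 - 5) = (-4 + 4)*(-16) - 3*(-9) = 0*(-16) + 27 = 0 + 27 = 27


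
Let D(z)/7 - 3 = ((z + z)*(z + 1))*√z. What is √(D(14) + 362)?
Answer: √(383 + 2940*√14) ≈ 106.69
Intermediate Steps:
D(z) = 21 + 14*z^(3/2)*(1 + z) (D(z) = 21 + 7*(((z + z)*(z + 1))*√z) = 21 + 7*(((2*z)*(1 + z))*√z) = 21 + 7*((2*z*(1 + z))*√z) = 21 + 7*(2*z^(3/2)*(1 + z)) = 21 + 14*z^(3/2)*(1 + z))
√(D(14) + 362) = √((21 + 14*14^(3/2) + 14*14^(5/2)) + 362) = √((21 + 14*(14*√14) + 14*(196*√14)) + 362) = √((21 + 196*√14 + 2744*√14) + 362) = √((21 + 2940*√14) + 362) = √(383 + 2940*√14)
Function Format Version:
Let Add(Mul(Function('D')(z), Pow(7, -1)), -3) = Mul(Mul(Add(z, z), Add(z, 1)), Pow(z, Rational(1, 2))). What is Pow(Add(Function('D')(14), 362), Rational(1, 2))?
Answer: Pow(Add(383, Mul(2940, Pow(14, Rational(1, 2)))), Rational(1, 2)) ≈ 106.69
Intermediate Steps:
Function('D')(z) = Add(21, Mul(14, Pow(z, Rational(3, 2)), Add(1, z))) (Function('D')(z) = Add(21, Mul(7, Mul(Mul(Add(z, z), Add(z, 1)), Pow(z, Rational(1, 2))))) = Add(21, Mul(7, Mul(Mul(Mul(2, z), Add(1, z)), Pow(z, Rational(1, 2))))) = Add(21, Mul(7, Mul(Mul(2, z, Add(1, z)), Pow(z, Rational(1, 2))))) = Add(21, Mul(7, Mul(2, Pow(z, Rational(3, 2)), Add(1, z)))) = Add(21, Mul(14, Pow(z, Rational(3, 2)), Add(1, z))))
Pow(Add(Function('D')(14), 362), Rational(1, 2)) = Pow(Add(Add(21, Mul(14, Pow(14, Rational(3, 2))), Mul(14, Pow(14, Rational(5, 2)))), 362), Rational(1, 2)) = Pow(Add(Add(21, Mul(14, Mul(14, Pow(14, Rational(1, 2)))), Mul(14, Mul(196, Pow(14, Rational(1, 2))))), 362), Rational(1, 2)) = Pow(Add(Add(21, Mul(196, Pow(14, Rational(1, 2))), Mul(2744, Pow(14, Rational(1, 2)))), 362), Rational(1, 2)) = Pow(Add(Add(21, Mul(2940, Pow(14, Rational(1, 2)))), 362), Rational(1, 2)) = Pow(Add(383, Mul(2940, Pow(14, Rational(1, 2)))), Rational(1, 2))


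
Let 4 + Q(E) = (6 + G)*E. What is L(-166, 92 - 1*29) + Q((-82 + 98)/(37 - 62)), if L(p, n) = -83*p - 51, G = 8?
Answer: 342851/25 ≈ 13714.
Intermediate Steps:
Q(E) = -4 + 14*E (Q(E) = -4 + (6 + 8)*E = -4 + 14*E)
L(p, n) = -51 - 83*p
L(-166, 92 - 1*29) + Q((-82 + 98)/(37 - 62)) = (-51 - 83*(-166)) + (-4 + 14*((-82 + 98)/(37 - 62))) = (-51 + 13778) + (-4 + 14*(16/(-25))) = 13727 + (-4 + 14*(16*(-1/25))) = 13727 + (-4 + 14*(-16/25)) = 13727 + (-4 - 224/25) = 13727 - 324/25 = 342851/25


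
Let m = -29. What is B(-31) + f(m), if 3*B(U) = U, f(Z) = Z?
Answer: -118/3 ≈ -39.333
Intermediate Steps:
B(U) = U/3
B(-31) + f(m) = (1/3)*(-31) - 29 = -31/3 - 29 = -118/3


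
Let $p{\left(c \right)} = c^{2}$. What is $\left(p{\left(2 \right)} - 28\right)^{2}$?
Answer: $576$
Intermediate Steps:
$\left(p{\left(2 \right)} - 28\right)^{2} = \left(2^{2} - 28\right)^{2} = \left(4 - 28\right)^{2} = \left(-24\right)^{2} = 576$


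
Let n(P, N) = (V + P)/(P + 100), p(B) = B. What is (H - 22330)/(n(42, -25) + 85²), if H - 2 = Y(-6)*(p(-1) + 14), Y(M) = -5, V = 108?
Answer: -1589903/513050 ≈ -3.0989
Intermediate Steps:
n(P, N) = (108 + P)/(100 + P) (n(P, N) = (108 + P)/(P + 100) = (108 + P)/(100 + P))
H = -63 (H = 2 - 5*(-1 + 14) = 2 - 5*13 = 2 - 65 = -63)
(H - 22330)/(n(42, -25) + 85²) = (-63 - 22330)/((108 + 42)/(100 + 42) + 85²) = -22393/(150/142 + 7225) = -22393/((1/142)*150 + 7225) = -22393/(75/71 + 7225) = -22393/513050/71 = -22393*71/513050 = -1589903/513050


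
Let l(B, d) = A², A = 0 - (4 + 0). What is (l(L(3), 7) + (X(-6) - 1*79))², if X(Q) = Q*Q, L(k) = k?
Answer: 729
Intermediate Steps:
A = -4 (A = 0 - 1*4 = 0 - 4 = -4)
l(B, d) = 16 (l(B, d) = (-4)² = 16)
X(Q) = Q²
(l(L(3), 7) + (X(-6) - 1*79))² = (16 + ((-6)² - 1*79))² = (16 + (36 - 79))² = (16 - 43)² = (-27)² = 729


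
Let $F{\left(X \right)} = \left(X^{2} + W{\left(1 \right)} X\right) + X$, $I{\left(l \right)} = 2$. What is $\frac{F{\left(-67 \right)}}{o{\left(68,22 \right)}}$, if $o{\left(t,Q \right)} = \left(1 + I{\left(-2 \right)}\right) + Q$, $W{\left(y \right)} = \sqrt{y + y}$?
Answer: $\frac{4422}{25} - \frac{67 \sqrt{2}}{25} \approx 173.09$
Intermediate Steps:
$W{\left(y \right)} = \sqrt{2} \sqrt{y}$ ($W{\left(y \right)} = \sqrt{2 y} = \sqrt{2} \sqrt{y}$)
$o{\left(t,Q \right)} = 3 + Q$ ($o{\left(t,Q \right)} = \left(1 + 2\right) + Q = 3 + Q$)
$F{\left(X \right)} = X + X^{2} + X \sqrt{2}$ ($F{\left(X \right)} = \left(X^{2} + \sqrt{2} \sqrt{1} X\right) + X = \left(X^{2} + \sqrt{2} \cdot 1 X\right) + X = \left(X^{2} + \sqrt{2} X\right) + X = \left(X^{2} + X \sqrt{2}\right) + X = X + X^{2} + X \sqrt{2}$)
$\frac{F{\left(-67 \right)}}{o{\left(68,22 \right)}} = \frac{\left(-67\right) \left(1 - 67 + \sqrt{2}\right)}{3 + 22} = \frac{\left(-67\right) \left(-66 + \sqrt{2}\right)}{25} = \left(4422 - 67 \sqrt{2}\right) \frac{1}{25} = \frac{4422}{25} - \frac{67 \sqrt{2}}{25}$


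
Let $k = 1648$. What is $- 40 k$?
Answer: $-65920$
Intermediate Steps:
$- 40 k = \left(-40\right) 1648 = -65920$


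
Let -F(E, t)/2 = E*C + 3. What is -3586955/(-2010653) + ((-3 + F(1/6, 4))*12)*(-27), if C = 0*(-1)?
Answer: 5866651103/2010653 ≈ 2917.8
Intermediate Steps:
C = 0
F(E, t) = -6 (F(E, t) = -2*(E*0 + 3) = -2*(0 + 3) = -2*3 = -6)
-3586955/(-2010653) + ((-3 + F(1/6, 4))*12)*(-27) = -3586955/(-2010653) + ((-3 - 6)*12)*(-27) = -3586955*(-1/2010653) - 9*12*(-27) = 3586955/2010653 - 108*(-27) = 3586955/2010653 + 2916 = 5866651103/2010653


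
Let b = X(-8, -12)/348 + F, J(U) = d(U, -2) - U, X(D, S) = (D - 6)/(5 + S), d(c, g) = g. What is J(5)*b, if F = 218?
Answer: -265531/174 ≈ -1526.0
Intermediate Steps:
X(D, S) = (-6 + D)/(5 + S)
J(U) = -2 - U
b = 37933/174 (b = ((-6 - 8)/(5 - 12))/348 + 218 = (-14/(-7))*(1/348) + 218 = -⅐*(-14)*(1/348) + 218 = 2*(1/348) + 218 = 1/174 + 218 = 37933/174 ≈ 218.01)
J(5)*b = (-2 - 1*5)*(37933/174) = (-2 - 5)*(37933/174) = -7*37933/174 = -265531/174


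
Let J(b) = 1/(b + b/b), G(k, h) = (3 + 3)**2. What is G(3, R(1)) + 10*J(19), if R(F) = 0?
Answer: 73/2 ≈ 36.500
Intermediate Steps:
G(k, h) = 36 (G(k, h) = 6**2 = 36)
J(b) = 1/(1 + b) (J(b) = 1/(b + 1) = 1/(1 + b))
G(3, R(1)) + 10*J(19) = 36 + 10/(1 + 19) = 36 + 10/20 = 36 + 10*(1/20) = 36 + 1/2 = 73/2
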